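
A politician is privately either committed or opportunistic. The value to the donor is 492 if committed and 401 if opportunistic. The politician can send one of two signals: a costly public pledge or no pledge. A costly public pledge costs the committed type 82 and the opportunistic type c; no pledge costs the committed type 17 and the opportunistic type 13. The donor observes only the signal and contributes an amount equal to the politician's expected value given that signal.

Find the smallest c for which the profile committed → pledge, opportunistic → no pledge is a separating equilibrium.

Under separation: pledge → committed (pays 492); no pledge → opportunistic (pays 401).
Committed: 492 − 82 = 410 ≥ 401 − 17 = 384. Holds regardless of c. ✓
Opportunistic: 401 − 13 ≥ 492 − c, so c ≥ 492 − 388 = 104.

104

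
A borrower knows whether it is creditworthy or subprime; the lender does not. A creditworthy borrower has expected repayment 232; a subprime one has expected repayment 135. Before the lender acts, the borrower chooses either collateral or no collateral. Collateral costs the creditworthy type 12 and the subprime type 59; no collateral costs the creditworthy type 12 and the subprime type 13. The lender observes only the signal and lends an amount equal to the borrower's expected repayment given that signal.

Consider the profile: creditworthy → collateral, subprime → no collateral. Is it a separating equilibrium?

No

If types separate, collateral earns payment 232 and no collateral earns 135.
Creditworthy: collateral gives 232 − 12 = 220; no collateral gives 135 − 12 = 123. No deviation. ✓
Subprime: no collateral gives 135 − 13 = 122; collateral gives 232 − 59 = 173. Would deviate. ✗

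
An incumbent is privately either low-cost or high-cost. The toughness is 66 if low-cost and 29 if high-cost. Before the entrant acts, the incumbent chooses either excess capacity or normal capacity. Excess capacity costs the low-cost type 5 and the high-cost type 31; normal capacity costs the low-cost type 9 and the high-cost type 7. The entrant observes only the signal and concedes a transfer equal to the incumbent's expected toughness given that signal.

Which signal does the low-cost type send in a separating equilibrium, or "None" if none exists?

Try low-cost → excess capacity, high-cost → normal capacity:
  If types separate, excess capacity earns payment 66 and normal capacity earns 29.
  Low-cost: excess capacity gives 66 − 5 = 61; normal capacity gives 29 − 9 = 20. No deviation. ✓
  High-cost: normal capacity gives 29 − 7 = 22; excess capacity gives 66 − 31 = 35. Would deviate. ✗
Try low-cost → normal capacity, high-cost → excess capacity:
  If types separate, normal capacity earns payment 66 and excess capacity earns 29.
  Low-cost: normal capacity gives 66 − 9 = 57; excess capacity gives 29 − 5 = 24. No deviation. ✓
  High-cost: excess capacity gives 29 − 31 = -2; normal capacity gives 66 − 7 = 59. Would deviate. ✗
Neither assignment is incentive-compatible.

None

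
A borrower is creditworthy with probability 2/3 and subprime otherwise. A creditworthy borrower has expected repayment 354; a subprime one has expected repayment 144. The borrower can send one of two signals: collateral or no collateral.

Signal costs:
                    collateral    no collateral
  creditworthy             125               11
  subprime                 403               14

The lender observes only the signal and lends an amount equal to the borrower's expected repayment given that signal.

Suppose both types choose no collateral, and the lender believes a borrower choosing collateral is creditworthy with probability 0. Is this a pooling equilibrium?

Yes

On the equilibrium path (no collateral) the lender holds the prior 2/3 and pays 2/3·354 + 1/3·144 = 284. Off-path (collateral) belief 0 gives 0·354 + 1·144 = 144.
Creditworthy: no collateral gives 284 − 11 = 273; collateral gives 144 − 125 = 19. Stays. ✓
Subprime: no collateral gives 284 − 14 = 270; collateral gives 144 − 403 = -259. Stays. ✓
Beliefs are Bayes-consistent on-path and both types best-respond.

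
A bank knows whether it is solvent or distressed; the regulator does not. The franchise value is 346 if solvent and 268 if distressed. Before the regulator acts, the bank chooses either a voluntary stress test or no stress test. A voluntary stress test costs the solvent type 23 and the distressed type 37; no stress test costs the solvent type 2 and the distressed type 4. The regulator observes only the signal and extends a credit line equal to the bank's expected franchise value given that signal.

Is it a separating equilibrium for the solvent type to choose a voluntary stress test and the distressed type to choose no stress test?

If types separate, stress test earns payment 346 and no stress test earns 268.
Solvent: stress test gives 346 − 23 = 323; no stress test gives 268 − 2 = 266. No deviation. ✓
Distressed: no stress test gives 268 − 4 = 264; stress test gives 346 − 37 = 309. Would deviate. ✗

No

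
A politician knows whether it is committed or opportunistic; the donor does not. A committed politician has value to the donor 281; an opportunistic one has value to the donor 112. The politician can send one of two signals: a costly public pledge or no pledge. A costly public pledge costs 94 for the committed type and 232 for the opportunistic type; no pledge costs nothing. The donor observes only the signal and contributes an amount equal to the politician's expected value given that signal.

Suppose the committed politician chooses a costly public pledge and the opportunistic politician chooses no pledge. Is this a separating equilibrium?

Under separation the donor infers type exactly: pledge → committed (pays 281), no pledge → opportunistic (pays 112).
Committed: pledge gives 281 − 94 = 187; no pledge gives 112 − 0 = 112. No deviation. ✓
Opportunistic: no pledge gives 112 − 0 = 112; pledge gives 281 − 232 = 49. No deviation. ✓
Neither type gains from mimicking the other.

Yes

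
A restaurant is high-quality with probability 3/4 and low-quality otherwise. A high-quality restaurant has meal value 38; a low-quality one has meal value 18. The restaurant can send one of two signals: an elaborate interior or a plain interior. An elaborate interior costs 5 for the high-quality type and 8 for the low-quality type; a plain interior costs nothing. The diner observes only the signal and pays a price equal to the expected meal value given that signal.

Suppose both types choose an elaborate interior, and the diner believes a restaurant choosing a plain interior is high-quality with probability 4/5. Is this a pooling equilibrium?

At the pooled signal (elaborate interior) the diner holds the prior 3/4 and pays 3/4·38 + 1/4·18 = 33. Off-path (plain interior) belief 4/5 gives 4/5·38 + 1/5·18 = 34.
High-quality: elaborate interior gives 33 − 5 = 28; plain interior gives 34 − 0 = 34. Deviates. ✗
Low-quality: elaborate interior gives 33 − 8 = 25; plain interior gives 34 − 0 = 34. Deviates. ✗

No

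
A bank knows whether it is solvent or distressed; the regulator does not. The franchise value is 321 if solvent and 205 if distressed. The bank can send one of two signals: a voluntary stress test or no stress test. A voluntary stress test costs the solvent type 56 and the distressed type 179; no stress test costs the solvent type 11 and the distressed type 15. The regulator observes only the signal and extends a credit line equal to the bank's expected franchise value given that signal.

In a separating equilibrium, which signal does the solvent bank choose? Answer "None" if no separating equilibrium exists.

stress test

Try solvent → stress test, distressed → no stress test:
  If types separate, stress test earns payment 321 and no stress test earns 205.
  Solvent: stress test gives 321 − 56 = 265; no stress test gives 205 − 11 = 194. No deviation. ✓
  Distressed: no stress test gives 205 − 15 = 190; stress test gives 321 − 179 = 142. No deviation. ✓
Both hold — the solvent type sends stress test.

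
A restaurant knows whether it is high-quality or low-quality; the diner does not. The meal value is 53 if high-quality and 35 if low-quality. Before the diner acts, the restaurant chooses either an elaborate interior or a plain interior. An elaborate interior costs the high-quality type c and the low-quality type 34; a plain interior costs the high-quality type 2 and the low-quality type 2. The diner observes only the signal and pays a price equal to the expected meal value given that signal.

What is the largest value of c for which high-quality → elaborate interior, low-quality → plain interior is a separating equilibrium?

20

Under separation: elaborate interior → high-quality (pays 53); plain interior → low-quality (pays 35).
Low-quality: 35 − 2 = 33 ≥ 53 − 34 = 19. Holds regardless of c. ✓
High-quality: 53 − c ≥ 35 − 2, so c ≤ 53 − 33 = 20.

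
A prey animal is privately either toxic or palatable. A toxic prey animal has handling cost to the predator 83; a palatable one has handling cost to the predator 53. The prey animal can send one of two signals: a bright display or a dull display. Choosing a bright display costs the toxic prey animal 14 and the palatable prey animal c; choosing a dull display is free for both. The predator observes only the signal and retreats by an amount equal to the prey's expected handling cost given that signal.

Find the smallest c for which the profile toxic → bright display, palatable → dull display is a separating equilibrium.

30

Under separation: bright display → toxic (pays 83); dull display → palatable (pays 53).
Toxic: 83 − 14 = 69 ≥ 53 − 0 = 53. Holds regardless of c. ✓
Palatable: 53 − 0 ≥ 83 − c, so c ≥ 83 − 53 = 30.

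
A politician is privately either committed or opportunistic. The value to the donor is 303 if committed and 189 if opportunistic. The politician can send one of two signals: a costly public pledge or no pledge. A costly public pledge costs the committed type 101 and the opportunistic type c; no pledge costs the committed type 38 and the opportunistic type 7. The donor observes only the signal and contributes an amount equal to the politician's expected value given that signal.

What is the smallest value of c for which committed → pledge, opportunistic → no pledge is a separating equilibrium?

Under separation: pledge → committed (pays 303); no pledge → opportunistic (pays 189).
Committed: 303 − 101 = 202 ≥ 189 − 38 = 151. Holds regardless of c. ✓
Opportunistic: 189 − 7 ≥ 303 − c, so c ≥ 303 − 182 = 121.

121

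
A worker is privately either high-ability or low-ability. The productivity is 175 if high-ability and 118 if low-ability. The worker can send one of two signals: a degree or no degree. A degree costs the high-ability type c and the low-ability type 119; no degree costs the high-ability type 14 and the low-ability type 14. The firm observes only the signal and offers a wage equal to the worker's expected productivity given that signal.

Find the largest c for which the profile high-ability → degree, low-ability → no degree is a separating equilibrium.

71

Under separation: degree → high-ability (pays 175); no degree → low-ability (pays 118).
Low-ability: 118 − 14 = 104 ≥ 175 − 119 = 56. Holds regardless of c. ✓
High-ability: 175 − c ≥ 118 − 14, so c ≤ 175 − 104 = 71.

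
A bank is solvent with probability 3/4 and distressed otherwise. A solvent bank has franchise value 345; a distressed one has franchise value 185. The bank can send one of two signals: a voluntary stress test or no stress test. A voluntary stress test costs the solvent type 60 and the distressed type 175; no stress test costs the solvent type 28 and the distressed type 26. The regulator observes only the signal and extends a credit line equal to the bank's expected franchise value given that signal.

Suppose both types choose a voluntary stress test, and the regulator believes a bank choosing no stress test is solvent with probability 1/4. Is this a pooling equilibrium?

No

At the pooled signal (stress test) the regulator holds the prior 3/4 and pays 3/4·345 + 1/4·185 = 305. Off-path (no stress test) belief 1/4 gives 1/4·345 + 3/4·185 = 225.
Solvent: stress test gives 305 − 60 = 245; no stress test gives 225 − 28 = 197. Stays. ✓
Distressed: stress test gives 305 − 175 = 130; no stress test gives 225 − 26 = 199. Deviates. ✗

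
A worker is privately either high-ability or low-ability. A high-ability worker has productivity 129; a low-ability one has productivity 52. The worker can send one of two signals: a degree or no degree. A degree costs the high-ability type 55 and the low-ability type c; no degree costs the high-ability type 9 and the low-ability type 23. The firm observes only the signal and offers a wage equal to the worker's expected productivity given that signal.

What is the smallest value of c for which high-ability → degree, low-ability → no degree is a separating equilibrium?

Under separation: degree → high-ability (pays 129); no degree → low-ability (pays 52).
High-ability: 129 − 55 = 74 ≥ 52 − 9 = 43. Holds regardless of c. ✓
Low-ability: 52 − 23 ≥ 129 − c, so c ≥ 129 − 29 = 100.

100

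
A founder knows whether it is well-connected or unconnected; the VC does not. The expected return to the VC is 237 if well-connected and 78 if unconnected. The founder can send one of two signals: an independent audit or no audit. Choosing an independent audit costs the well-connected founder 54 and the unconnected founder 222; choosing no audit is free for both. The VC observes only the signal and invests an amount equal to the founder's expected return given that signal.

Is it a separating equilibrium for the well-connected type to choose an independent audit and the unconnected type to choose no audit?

Yes

Under separation the VC infers type exactly: audit → well-connected (pays 237), no audit → unconnected (pays 78).
Well-connected: audit gives 237 − 54 = 183; no audit gives 78 − 0 = 78. No deviation. ✓
Unconnected: no audit gives 78 − 0 = 78; audit gives 237 − 222 = 15. No deviation. ✓
Neither type gains from mimicking the other.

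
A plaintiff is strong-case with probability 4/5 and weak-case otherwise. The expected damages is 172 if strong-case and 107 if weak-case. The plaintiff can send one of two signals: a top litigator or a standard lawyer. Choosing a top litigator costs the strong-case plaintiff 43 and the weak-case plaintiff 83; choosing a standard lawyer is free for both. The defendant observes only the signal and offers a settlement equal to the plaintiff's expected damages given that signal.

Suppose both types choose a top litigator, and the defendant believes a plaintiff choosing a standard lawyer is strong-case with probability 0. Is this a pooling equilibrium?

At the pooled signal (top litigator) the defendant holds the prior 4/5 and pays 4/5·172 + 1/5·107 = 159. Off-path (standard lawyer) belief 0 gives 0·172 + 1·107 = 107.
Strong-case: top litigator gives 159 − 43 = 116; standard lawyer gives 107 − 0 = 107. Stays. ✓
Weak-case: top litigator gives 159 − 83 = 76; standard lawyer gives 107 − 0 = 107. Deviates. ✗

No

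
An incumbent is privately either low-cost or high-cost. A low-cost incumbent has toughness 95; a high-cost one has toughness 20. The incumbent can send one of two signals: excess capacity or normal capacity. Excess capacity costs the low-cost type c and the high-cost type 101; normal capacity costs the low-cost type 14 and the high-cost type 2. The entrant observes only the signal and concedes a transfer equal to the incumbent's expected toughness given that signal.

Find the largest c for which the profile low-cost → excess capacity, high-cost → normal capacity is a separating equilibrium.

89

Under separation: excess capacity → low-cost (pays 95); normal capacity → high-cost (pays 20).
High-cost: 20 − 2 = 18 ≥ 95 − 101 = -6. Holds regardless of c. ✓
Low-cost: 95 − c ≥ 20 − 14, so c ≤ 95 − 6 = 89.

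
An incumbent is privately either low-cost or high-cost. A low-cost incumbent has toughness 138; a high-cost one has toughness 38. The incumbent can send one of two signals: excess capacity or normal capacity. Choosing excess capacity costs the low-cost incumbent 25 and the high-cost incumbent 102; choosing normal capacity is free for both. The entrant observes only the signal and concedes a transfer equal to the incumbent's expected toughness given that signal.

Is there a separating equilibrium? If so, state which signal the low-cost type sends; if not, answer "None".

excess capacity

Try low-cost → excess capacity, high-cost → normal capacity:
  Under separation the entrant infers type exactly: excess capacity → low-cost (pays 138), normal capacity → high-cost (pays 38).
  Low-cost: excess capacity gives 138 − 25 = 113; normal capacity gives 38 − 0 = 38. No deviation. ✓
  High-cost: normal capacity gives 38 − 0 = 38; excess capacity gives 138 − 102 = 36. No deviation. ✓
Both hold — the low-cost type sends excess capacity.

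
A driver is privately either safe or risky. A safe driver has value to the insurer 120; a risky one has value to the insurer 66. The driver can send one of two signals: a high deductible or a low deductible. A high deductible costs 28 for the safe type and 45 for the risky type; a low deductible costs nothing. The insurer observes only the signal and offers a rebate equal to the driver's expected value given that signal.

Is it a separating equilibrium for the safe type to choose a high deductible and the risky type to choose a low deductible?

No

Under separation the insurer infers type exactly: high deductible → safe (pays 120), low deductible → risky (pays 66).
Safe: high deductible gives 120 − 28 = 92; low deductible gives 66 − 0 = 66. No deviation. ✓
Risky: low deductible gives 66 − 0 = 66; high deductible gives 120 − 45 = 75. Would deviate. ✗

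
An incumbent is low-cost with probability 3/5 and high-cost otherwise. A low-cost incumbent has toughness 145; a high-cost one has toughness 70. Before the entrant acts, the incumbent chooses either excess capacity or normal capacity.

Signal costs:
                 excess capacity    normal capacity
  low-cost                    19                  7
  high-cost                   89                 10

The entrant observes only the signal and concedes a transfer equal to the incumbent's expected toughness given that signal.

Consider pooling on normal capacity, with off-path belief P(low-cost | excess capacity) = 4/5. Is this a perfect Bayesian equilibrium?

No

On the equilibrium path (normal capacity) the entrant holds the prior 3/5 and pays 3/5·145 + 2/5·70 = 115. Off-path (excess capacity) belief 4/5 gives 4/5·145 + 1/5·70 = 130.
Low-cost: normal capacity gives 115 − 7 = 108; excess capacity gives 130 − 19 = 111. Deviates. ✗
High-cost: normal capacity gives 115 − 10 = 105; excess capacity gives 130 − 89 = 41. Stays. ✓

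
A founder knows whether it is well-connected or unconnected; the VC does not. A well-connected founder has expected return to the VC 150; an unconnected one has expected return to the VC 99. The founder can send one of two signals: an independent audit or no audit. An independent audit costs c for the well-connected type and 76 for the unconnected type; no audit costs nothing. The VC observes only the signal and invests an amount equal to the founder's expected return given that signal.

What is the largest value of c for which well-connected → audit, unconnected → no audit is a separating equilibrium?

Under separation: audit → well-connected (pays 150); no audit → unconnected (pays 99).
Unconnected: 99 − 0 = 99 ≥ 150 − 76 = 74. Holds regardless of c. ✓
Well-connected: 150 − c ≥ 99 − 0, so c ≤ 150 − 99 = 51.

51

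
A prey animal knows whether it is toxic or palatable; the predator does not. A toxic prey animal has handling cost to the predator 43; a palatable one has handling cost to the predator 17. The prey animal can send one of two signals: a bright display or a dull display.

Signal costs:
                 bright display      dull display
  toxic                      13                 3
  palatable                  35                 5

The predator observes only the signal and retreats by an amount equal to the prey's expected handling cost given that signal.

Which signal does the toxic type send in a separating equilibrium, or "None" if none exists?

Try toxic → bright display, palatable → dull display:
  If types separate, bright display earns payment 43 and dull display earns 17.
  Toxic: bright display gives 43 − 13 = 30; dull display gives 17 − 3 = 14. No deviation. ✓
  Palatable: dull display gives 17 − 5 = 12; bright display gives 43 − 35 = 8. No deviation. ✓
Both hold — the toxic type sends bright display.

bright display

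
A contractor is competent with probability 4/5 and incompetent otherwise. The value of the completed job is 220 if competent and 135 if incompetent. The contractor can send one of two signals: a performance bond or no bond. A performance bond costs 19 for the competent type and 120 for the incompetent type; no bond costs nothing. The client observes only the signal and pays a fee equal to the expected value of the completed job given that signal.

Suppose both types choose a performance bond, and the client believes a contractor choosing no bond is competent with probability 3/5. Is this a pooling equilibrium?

On the equilibrium path (bond) the client holds the prior 4/5 and pays 4/5·220 + 1/5·135 = 203. Off-path (no bond) belief 3/5 gives 3/5·220 + 2/5·135 = 186.
Competent: bond gives 203 − 19 = 184; no bond gives 186 − 0 = 186. Deviates. ✗
Incompetent: bond gives 203 − 120 = 83; no bond gives 186 − 0 = 186. Deviates. ✗

No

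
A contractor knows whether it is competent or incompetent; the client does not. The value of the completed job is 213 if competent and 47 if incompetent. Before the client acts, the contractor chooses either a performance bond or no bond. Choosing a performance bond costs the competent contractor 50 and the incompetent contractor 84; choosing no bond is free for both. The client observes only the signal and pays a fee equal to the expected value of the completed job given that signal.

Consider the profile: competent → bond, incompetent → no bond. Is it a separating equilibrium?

No

Under separation the client infers type exactly: bond → competent (pays 213), no bond → incompetent (pays 47).
Competent: bond gives 213 − 50 = 163; no bond gives 47 − 0 = 47. No deviation. ✓
Incompetent: no bond gives 47 − 0 = 47; bond gives 213 − 84 = 129. Would deviate. ✗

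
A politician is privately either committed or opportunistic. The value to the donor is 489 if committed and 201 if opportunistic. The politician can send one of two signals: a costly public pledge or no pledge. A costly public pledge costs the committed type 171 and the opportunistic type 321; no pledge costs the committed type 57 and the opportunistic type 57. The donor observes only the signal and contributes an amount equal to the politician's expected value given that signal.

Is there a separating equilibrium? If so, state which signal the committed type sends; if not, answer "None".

Try committed → pledge, opportunistic → no pledge:
  Under separation the donor infers type exactly: pledge → committed (pays 489), no pledge → opportunistic (pays 201).
  Committed: pledge gives 489 − 171 = 318; no pledge gives 201 − 57 = 144. No deviation. ✓
  Opportunistic: no pledge gives 201 − 57 = 144; pledge gives 489 − 321 = 168. Would deviate. ✗
Try committed → no pledge, opportunistic → pledge:
  Under separation the donor infers type exactly: no pledge → committed (pays 489), pledge → opportunistic (pays 201).
  Committed: no pledge gives 489 − 57 = 432; pledge gives 201 − 171 = 30. No deviation. ✓
  Opportunistic: pledge gives 201 − 321 = -120; no pledge gives 489 − 57 = 432. Would deviate. ✗
Neither assignment is incentive-compatible.

None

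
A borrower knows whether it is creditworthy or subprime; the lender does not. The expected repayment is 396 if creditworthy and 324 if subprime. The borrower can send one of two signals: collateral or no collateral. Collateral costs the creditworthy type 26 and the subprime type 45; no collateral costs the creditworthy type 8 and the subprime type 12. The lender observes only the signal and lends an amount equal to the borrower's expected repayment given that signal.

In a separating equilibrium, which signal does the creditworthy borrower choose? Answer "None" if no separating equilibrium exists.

Try creditworthy → collateral, subprime → no collateral:
  Under separation the lender infers type exactly: collateral → creditworthy (pays 396), no collateral → subprime (pays 324).
  Creditworthy: collateral gives 396 − 26 = 370; no collateral gives 324 − 8 = 316. No deviation. ✓
  Subprime: no collateral gives 324 − 12 = 312; collateral gives 396 − 45 = 351. Would deviate. ✗
Try creditworthy → no collateral, subprime → collateral:
  Under separation the lender infers type exactly: no collateral → creditworthy (pays 396), collateral → subprime (pays 324).
  Creditworthy: no collateral gives 396 − 8 = 388; collateral gives 324 − 26 = 298. No deviation. ✓
  Subprime: collateral gives 324 − 45 = 279; no collateral gives 396 − 12 = 384. Would deviate. ✗
Neither assignment is incentive-compatible.

None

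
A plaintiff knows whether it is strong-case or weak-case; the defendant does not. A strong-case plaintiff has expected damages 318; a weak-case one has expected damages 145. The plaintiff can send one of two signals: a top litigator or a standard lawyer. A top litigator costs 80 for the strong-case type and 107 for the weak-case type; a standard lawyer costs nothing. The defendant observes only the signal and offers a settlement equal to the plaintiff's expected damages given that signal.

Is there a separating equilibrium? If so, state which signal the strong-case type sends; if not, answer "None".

Try strong-case → top litigator, weak-case → standard lawyer:
  Under separation the defendant infers type exactly: top litigator → strong-case (pays 318), standard lawyer → weak-case (pays 145).
  Strong-case: top litigator gives 318 − 80 = 238; standard lawyer gives 145 − 0 = 145. No deviation. ✓
  Weak-case: standard lawyer gives 145 − 0 = 145; top litigator gives 318 − 107 = 211. Would deviate. ✗
Try strong-case → standard lawyer, weak-case → top litigator:
  Under separation the defendant infers type exactly: standard lawyer → strong-case (pays 318), top litigator → weak-case (pays 145).
  Strong-case: standard lawyer gives 318 − 0 = 318; top litigator gives 145 − 80 = 65. No deviation. ✓
  Weak-case: top litigator gives 145 − 107 = 38; standard lawyer gives 318 − 0 = 318. Would deviate. ✗
Neither assignment is incentive-compatible.

None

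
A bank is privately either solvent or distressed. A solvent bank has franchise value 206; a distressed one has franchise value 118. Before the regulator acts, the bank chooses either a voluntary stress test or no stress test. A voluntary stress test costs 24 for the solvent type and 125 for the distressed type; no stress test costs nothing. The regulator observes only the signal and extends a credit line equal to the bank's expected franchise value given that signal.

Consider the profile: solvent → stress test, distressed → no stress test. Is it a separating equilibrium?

If types separate, stress test earns payment 206 and no stress test earns 118.
Solvent: stress test gives 206 − 24 = 182; no stress test gives 118 − 0 = 118. No deviation. ✓
Distressed: no stress test gives 118 − 0 = 118; stress test gives 206 − 125 = 81. No deviation. ✓
Both incentive constraints hold.

Yes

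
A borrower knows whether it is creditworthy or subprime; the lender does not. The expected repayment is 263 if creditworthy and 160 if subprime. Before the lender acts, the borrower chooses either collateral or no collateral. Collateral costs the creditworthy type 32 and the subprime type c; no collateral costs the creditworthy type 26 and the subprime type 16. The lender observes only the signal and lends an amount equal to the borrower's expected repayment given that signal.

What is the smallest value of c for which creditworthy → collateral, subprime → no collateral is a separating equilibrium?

Under separation: collateral → creditworthy (pays 263); no collateral → subprime (pays 160).
Creditworthy: 263 − 32 = 231 ≥ 160 − 26 = 134. Holds regardless of c. ✓
Subprime: 160 − 16 ≥ 263 − c, so c ≥ 263 − 144 = 119.

119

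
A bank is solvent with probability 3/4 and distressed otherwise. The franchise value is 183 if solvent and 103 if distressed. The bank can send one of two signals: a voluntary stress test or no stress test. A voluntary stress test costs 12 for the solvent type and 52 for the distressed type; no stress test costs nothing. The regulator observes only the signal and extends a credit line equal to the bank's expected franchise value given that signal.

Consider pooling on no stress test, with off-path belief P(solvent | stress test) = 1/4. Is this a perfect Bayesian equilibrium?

Yes

At the pooled signal (no stress test) the regulator holds the prior 3/4 and pays 3/4·183 + 1/4·103 = 163. Off-path (stress test) belief 1/4 gives 1/4·183 + 3/4·103 = 123.
Solvent: no stress test gives 163 − 0 = 163; stress test gives 123 − 12 = 111. Stays. ✓
Distressed: no stress test gives 163 − 0 = 163; stress test gives 123 − 52 = 71. Stays. ✓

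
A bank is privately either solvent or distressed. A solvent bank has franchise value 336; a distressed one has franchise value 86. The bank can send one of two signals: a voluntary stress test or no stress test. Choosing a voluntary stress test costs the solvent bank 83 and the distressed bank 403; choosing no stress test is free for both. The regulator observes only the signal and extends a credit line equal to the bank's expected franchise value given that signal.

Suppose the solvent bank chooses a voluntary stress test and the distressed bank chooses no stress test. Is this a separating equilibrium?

Under separation the regulator infers type exactly: stress test → solvent (pays 336), no stress test → distressed (pays 86).
Solvent: stress test gives 336 − 83 = 253; no stress test gives 86 − 0 = 86. No deviation. ✓
Distressed: no stress test gives 86 − 0 = 86; stress test gives 336 − 403 = -67. No deviation. ✓
Neither type gains from mimicking the other.

Yes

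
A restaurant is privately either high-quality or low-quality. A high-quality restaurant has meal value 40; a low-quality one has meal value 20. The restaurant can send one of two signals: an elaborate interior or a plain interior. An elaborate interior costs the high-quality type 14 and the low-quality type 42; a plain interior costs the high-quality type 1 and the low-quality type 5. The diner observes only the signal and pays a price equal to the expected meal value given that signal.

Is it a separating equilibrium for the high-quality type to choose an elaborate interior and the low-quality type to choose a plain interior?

Yes

If types separate, elaborate interior earns payment 40 and plain interior earns 20.
High-quality: elaborate interior gives 40 − 14 = 26; plain interior gives 20 − 1 = 19. No deviation. ✓
Low-quality: plain interior gives 20 − 5 = 15; elaborate interior gives 40 − 42 = -2. No deviation. ✓
Neither type gains from mimicking the other.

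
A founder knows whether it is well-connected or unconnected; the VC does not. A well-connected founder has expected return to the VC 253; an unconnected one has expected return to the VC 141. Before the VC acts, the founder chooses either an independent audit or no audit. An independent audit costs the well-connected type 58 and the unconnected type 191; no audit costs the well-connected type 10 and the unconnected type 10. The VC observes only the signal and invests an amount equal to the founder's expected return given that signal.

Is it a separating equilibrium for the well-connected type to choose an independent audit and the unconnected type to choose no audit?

Yes

If types separate, audit earns payment 253 and no audit earns 141.
Well-connected: audit gives 253 − 58 = 195; no audit gives 141 − 10 = 131. No deviation. ✓
Unconnected: no audit gives 141 − 10 = 131; audit gives 253 − 191 = 62. No deviation. ✓
Neither type gains from mimicking the other.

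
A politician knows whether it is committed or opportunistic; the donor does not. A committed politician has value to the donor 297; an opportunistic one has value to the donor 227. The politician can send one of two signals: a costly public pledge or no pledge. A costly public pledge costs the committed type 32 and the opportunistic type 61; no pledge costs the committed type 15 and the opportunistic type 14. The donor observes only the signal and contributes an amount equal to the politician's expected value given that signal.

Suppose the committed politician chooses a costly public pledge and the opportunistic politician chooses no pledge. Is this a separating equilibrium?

If types separate, pledge earns payment 297 and no pledge earns 227.
Committed: pledge gives 297 − 32 = 265; no pledge gives 227 − 15 = 212. No deviation. ✓
Opportunistic: no pledge gives 227 − 14 = 213; pledge gives 297 − 61 = 236. Would deviate. ✗

No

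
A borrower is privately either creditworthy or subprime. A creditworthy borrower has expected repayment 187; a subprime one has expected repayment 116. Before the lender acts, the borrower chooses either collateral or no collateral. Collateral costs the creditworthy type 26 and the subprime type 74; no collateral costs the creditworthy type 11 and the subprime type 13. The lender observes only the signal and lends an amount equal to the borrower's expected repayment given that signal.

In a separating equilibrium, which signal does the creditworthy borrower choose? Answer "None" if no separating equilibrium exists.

None

Try creditworthy → collateral, subprime → no collateral:
  Under separation the lender infers type exactly: collateral → creditworthy (pays 187), no collateral → subprime (pays 116).
  Creditworthy: collateral gives 187 − 26 = 161; no collateral gives 116 − 11 = 105. No deviation. ✓
  Subprime: no collateral gives 116 − 13 = 103; collateral gives 187 − 74 = 113. Would deviate. ✗
Try creditworthy → no collateral, subprime → collateral:
  Under separation the lender infers type exactly: no collateral → creditworthy (pays 187), collateral → subprime (pays 116).
  Creditworthy: no collateral gives 187 − 11 = 176; collateral gives 116 − 26 = 90. No deviation. ✓
  Subprime: collateral gives 116 − 74 = 42; no collateral gives 187 − 13 = 174. Would deviate. ✗
Neither assignment is incentive-compatible.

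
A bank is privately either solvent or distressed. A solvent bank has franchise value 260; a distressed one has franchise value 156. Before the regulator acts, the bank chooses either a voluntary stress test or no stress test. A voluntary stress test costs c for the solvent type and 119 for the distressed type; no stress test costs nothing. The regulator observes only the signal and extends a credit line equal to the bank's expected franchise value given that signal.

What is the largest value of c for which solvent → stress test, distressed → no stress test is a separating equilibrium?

Under separation: stress test → solvent (pays 260); no stress test → distressed (pays 156).
Distressed: 156 − 0 = 156 ≥ 260 − 119 = 141. Holds regardless of c. ✓
Solvent: 260 − c ≥ 156 − 0, so c ≤ 260 − 156 = 104.

104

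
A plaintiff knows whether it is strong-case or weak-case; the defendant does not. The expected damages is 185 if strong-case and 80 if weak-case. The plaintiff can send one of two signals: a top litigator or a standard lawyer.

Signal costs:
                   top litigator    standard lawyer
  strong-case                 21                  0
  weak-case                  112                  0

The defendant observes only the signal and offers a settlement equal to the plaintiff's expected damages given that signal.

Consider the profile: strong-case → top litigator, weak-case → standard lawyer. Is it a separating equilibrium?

Under separation the defendant infers type exactly: top litigator → strong-case (pays 185), standard lawyer → weak-case (pays 80).
Strong-case: top litigator gives 185 − 21 = 164; standard lawyer gives 80 − 0 = 80. No deviation. ✓
Weak-case: standard lawyer gives 80 − 0 = 80; top litigator gives 185 − 112 = 73. No deviation. ✓
Both incentive constraints hold.

Yes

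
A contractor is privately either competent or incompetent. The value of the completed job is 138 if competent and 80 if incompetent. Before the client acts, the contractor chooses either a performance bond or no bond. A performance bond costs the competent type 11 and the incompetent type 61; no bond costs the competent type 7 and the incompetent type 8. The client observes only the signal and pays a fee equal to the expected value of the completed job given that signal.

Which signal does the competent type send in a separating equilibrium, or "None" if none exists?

Try competent → bond, incompetent → no bond:
  If types separate, bond earns payment 138 and no bond earns 80.
  Competent: bond gives 138 − 11 = 127; no bond gives 80 − 7 = 73. No deviation. ✓
  Incompetent: no bond gives 80 − 8 = 72; bond gives 138 − 61 = 77. Would deviate. ✗
Try competent → no bond, incompetent → bond:
  If types separate, no bond earns payment 138 and bond earns 80.
  Competent: no bond gives 138 − 7 = 131; bond gives 80 − 11 = 69. No deviation. ✓
  Incompetent: bond gives 80 − 61 = 19; no bond gives 138 − 8 = 130. Would deviate. ✗
Neither assignment is incentive-compatible.

None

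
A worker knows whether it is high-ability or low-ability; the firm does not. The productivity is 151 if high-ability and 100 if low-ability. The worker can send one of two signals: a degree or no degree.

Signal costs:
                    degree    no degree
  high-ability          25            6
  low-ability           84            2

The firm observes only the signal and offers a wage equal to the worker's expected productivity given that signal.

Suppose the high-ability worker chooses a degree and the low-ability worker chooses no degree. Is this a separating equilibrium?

If types separate, degree earns payment 151 and no degree earns 100.
High-ability: degree gives 151 − 25 = 126; no degree gives 100 − 6 = 94. No deviation. ✓
Low-ability: no degree gives 100 − 2 = 98; degree gives 151 − 84 = 67. No deviation. ✓
Both incentive constraints hold.

Yes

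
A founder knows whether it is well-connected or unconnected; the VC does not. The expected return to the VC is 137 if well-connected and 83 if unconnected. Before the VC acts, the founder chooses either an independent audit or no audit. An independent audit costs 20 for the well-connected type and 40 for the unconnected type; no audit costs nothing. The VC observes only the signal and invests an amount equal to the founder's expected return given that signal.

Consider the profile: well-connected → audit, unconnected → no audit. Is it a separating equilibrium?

No

Under separation the VC infers type exactly: audit → well-connected (pays 137), no audit → unconnected (pays 83).
Well-connected: audit gives 137 − 20 = 117; no audit gives 83 − 0 = 83. No deviation. ✓
Unconnected: no audit gives 83 − 0 = 83; audit gives 137 − 40 = 97. Would deviate. ✗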